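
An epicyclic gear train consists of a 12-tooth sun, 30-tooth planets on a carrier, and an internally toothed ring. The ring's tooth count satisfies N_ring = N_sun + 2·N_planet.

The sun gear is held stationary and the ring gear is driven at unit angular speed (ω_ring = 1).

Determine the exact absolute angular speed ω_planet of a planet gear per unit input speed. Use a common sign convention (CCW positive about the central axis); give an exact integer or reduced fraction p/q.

6/5

N_ring = 12 + 2·30 = 72
12(ω_s−ω_c) = −72(ω_r−ω_c),  ω_s=0, ω_r=1
12(0−ω_c) = −72(1−ω_c)  ⇒  84ω_c = 72  ⇒  ω_c = 6/7
sun–planet: 12·(0−6/7) = −30·(ω_p−ω_c)  ⇒  ω_p−ω_c = −(12/30)·(-6/7) = 12/35
ω_p = 6/7 + 12/35 = 6/5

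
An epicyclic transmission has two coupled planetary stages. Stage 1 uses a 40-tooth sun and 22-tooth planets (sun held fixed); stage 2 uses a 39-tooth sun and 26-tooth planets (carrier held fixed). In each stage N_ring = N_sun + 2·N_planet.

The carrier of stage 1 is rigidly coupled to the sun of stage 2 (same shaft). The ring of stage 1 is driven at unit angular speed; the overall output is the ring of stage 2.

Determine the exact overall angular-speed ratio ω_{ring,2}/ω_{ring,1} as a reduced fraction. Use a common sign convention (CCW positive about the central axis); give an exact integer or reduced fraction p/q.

-9/31

Stage 1: N_ring = 40 + 2·22 = 84
Stage 1: 40(ω_s−ω_c) = −84(ω_r−ω_c),  ω_s=0, ω_r=1
Stage 1: 40(0−ω_c) = −84(1−ω_c)  ⇒  124ω_c = 84  ⇒  ω_c = 21/31
  ⇒ ω_c¹/ω_r¹ = 21/31
Stage 2: N_ring = 39 + 2·26 = 91
Stage 2: 39(ω_s−ω_c) = −91(ω_r−ω_c),  ω_c=0, ω_s=1
Stage 2: ω_r = 0 − (39/91)(1−0) = -3/7
  ⇒ ω_r²/ω_s² = -3/7
Coupling ω_s² = ω_c¹ ⇒ overall = 21/31 × -3/7 = -9/31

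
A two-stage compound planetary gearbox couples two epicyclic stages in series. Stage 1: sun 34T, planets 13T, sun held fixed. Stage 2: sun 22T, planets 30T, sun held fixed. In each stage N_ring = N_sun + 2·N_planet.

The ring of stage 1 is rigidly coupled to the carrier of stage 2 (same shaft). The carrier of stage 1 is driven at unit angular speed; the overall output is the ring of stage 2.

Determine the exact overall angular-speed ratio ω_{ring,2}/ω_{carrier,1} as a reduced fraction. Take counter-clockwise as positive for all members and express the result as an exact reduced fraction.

1222/615

Stage 1: N_ring = 34 + 2·13 = 60
Stage 1: 34(ω_s−ω_c) = −60(ω_r−ω_c),  ω_s=0, ω_c=1
Stage 1: ω_r = 1 − (34/60)(0−1) = 47/30
  ⇒ ω_r¹/ω_c¹ = 47/30
Stage 2: N_ring = 22 + 2·30 = 82
Stage 2: 22(ω_s−ω_c) = −82(ω_r−ω_c),  ω_s=0, ω_c=1
Stage 2: ω_r = 1 − (22/82)(0−1) = 52/41
  ⇒ ω_r²/ω_c² = 52/41
Coupling ω_c² = ω_r¹ ⇒ overall = 47/30 × 52/41 = 1222/615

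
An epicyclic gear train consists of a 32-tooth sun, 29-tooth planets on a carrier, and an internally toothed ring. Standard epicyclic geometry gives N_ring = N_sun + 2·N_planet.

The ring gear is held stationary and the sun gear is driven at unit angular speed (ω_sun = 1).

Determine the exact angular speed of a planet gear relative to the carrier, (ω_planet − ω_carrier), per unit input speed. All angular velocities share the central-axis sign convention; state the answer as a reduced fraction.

N_ring = 32 + 2·29 = 90
32(ω_s−ω_c) = −90(ω_r−ω_c),  ω_r=0, ω_s=1
32(1−ω_c) = −90(0−ω_c)  ⇒  122ω_c = 32  ⇒  ω_c = 16/61
sun–planet: 32·(1−16/61) = −29·(ω_p−ω_c)  ⇒  ω_p−ω_c = −(32/29)·(45/61) = -1440/1769

-1440/1769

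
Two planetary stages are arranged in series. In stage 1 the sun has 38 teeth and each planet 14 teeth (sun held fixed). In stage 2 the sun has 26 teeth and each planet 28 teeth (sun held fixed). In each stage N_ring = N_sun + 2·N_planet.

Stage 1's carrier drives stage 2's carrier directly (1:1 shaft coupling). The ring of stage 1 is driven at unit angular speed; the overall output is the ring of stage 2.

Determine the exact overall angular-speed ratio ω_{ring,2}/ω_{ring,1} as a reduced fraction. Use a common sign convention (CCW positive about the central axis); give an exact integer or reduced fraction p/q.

891/1066

Stage 1: N_ring = 38 + 2·14 = 66
Stage 1: 38(ω_s−ω_c) = −66(ω_r−ω_c),  ω_s=0, ω_r=1
Stage 1: 38(0−ω_c) = −66(1−ω_c)  ⇒  104ω_c = 66  ⇒  ω_c = 33/52
  ⇒ ω_c¹/ω_r¹ = 33/52
Stage 2: N_ring = 26 + 2·28 = 82
Stage 2: 26(ω_s−ω_c) = −82(ω_r−ω_c),  ω_s=0, ω_c=1
Stage 2: ω_r = 1 − (26/82)(0−1) = 54/41
  ⇒ ω_r²/ω_c² = 54/41
Coupling ω_c² = ω_c¹ ⇒ overall = 33/52 × 54/41 = 891/1066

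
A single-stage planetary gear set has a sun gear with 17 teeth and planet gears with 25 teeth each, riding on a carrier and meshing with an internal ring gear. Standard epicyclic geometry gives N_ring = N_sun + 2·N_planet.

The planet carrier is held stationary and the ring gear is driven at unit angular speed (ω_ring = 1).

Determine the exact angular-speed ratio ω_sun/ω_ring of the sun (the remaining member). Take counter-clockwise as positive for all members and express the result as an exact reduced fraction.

-67/17

N_ring = 17 + 2·25 = 67
17(ω_s−ω_c) = −67(ω_r−ω_c),  ω_c=0, ω_r=1
ω_s = 0 − (67/17)(1−0) = -67/17
ω_s/ω_r = -67/17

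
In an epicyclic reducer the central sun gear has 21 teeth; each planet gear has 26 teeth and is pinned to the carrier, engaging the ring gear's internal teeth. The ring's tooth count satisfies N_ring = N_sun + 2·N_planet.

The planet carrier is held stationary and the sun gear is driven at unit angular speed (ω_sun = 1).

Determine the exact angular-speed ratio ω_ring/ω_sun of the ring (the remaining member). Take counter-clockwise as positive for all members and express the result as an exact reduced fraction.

-21/73

N_ring = 21 + 2·26 = 73
21(ω_s−ω_c) = −73(ω_r−ω_c),  ω_c=0, ω_s=1
ω_r = 0 − (21/73)(1−0) = -21/73
ω_r/ω_s = -21/73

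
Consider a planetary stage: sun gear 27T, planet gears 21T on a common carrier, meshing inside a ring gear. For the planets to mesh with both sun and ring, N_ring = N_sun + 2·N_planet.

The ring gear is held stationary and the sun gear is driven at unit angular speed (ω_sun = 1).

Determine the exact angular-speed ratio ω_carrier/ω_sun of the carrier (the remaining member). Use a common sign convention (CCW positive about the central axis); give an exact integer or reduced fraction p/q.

9/32

N_ring = 27 + 2·21 = 69
27(ω_s−ω_c) = −69(ω_r−ω_c),  ω_r=0, ω_s=1
27(1−ω_c) = −69(0−ω_c)  ⇒  96ω_c = 27  ⇒  ω_c = 9/32
ω_c/ω_s = 9/32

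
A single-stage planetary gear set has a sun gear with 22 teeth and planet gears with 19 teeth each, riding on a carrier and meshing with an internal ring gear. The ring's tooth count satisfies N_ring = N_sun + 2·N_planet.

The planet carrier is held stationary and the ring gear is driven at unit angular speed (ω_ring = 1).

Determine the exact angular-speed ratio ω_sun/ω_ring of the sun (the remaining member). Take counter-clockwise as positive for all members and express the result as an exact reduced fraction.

N_ring = 22 + 2·19 = 60
22(ω_s−ω_c) = −60(ω_r−ω_c),  ω_c=0, ω_r=1
ω_s = 0 − (60/22)(1−0) = -30/11
ω_s/ω_r = -30/11

-30/11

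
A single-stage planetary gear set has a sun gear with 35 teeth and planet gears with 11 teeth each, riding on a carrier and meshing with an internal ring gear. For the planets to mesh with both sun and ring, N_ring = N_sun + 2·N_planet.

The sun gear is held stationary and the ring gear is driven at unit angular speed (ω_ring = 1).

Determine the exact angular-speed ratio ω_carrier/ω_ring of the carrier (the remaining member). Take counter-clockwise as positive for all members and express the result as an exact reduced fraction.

N_ring = 35 + 2·11 = 57
35(ω_s−ω_c) = −57(ω_r−ω_c),  ω_s=0, ω_r=1
35(0−ω_c) = −57(1−ω_c)  ⇒  92ω_c = 57  ⇒  ω_c = 57/92
ω_c/ω_r = 57/92

57/92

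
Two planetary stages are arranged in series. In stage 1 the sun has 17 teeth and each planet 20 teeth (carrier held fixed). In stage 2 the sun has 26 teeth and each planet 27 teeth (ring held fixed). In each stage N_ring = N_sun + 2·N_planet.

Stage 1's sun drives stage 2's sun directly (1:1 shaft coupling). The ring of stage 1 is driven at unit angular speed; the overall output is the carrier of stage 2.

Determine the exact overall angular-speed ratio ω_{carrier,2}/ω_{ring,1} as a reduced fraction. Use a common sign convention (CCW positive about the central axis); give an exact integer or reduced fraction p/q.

-741/901

Stage 1: N_ring = 17 + 2·20 = 57
Stage 1: 17(ω_s−ω_c) = −57(ω_r−ω_c),  ω_c=0, ω_r=1
Stage 1: ω_s = 0 − (57/17)(1−0) = -57/17
  ⇒ ω_s¹/ω_r¹ = -57/17
Stage 2: N_ring = 26 + 2·27 = 80
Stage 2: 26(ω_s−ω_c) = −80(ω_r−ω_c),  ω_r=0, ω_s=1
Stage 2: 26(1−ω_c) = −80(0−ω_c)  ⇒  106ω_c = 26  ⇒  ω_c = 13/53
  ⇒ ω_c²/ω_s² = 13/53
Coupling ω_s² = ω_s¹ ⇒ overall = -57/17 × 13/53 = -741/901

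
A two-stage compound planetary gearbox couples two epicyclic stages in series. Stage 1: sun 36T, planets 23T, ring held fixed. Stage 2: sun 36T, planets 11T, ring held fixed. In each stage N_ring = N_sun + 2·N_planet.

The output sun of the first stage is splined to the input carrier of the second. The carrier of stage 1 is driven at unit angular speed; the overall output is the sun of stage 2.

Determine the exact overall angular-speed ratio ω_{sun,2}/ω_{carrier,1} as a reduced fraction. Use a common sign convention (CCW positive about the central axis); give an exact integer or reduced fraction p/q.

Stage 1: N_ring = 36 + 2·23 = 82
Stage 1: 36(ω_s−ω_c) = −82(ω_r−ω_c),  ω_r=0, ω_c=1
Stage 1: ω_s = 1 − (82/36)(0−1) = 59/18
  ⇒ ω_s¹/ω_c¹ = 59/18
Stage 2: N_ring = 36 + 2·11 = 58
Stage 2: 36(ω_s−ω_c) = −58(ω_r−ω_c),  ω_r=0, ω_c=1
Stage 2: ω_s = 1 − (58/36)(0−1) = 47/18
  ⇒ ω_s²/ω_c² = 47/18
Coupling ω_c² = ω_s¹ ⇒ overall = 59/18 × 47/18 = 2773/324

2773/324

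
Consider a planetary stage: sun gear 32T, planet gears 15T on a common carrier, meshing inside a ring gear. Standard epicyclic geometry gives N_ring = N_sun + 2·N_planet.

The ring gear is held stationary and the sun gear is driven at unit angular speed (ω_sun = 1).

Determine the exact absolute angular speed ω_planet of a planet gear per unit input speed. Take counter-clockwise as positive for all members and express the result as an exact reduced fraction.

N_ring = 32 + 2·15 = 62
32(ω_s−ω_c) = −62(ω_r−ω_c),  ω_r=0, ω_s=1
32(1−ω_c) = −62(0−ω_c)  ⇒  94ω_c = 32  ⇒  ω_c = 16/47
sun–planet: 32·(1−16/47) = −15·(ω_p−ω_c)  ⇒  ω_p−ω_c = −(32/15)·(31/47) = -992/705
ω_p = 16/47 − 992/705 = -16/15

-16/15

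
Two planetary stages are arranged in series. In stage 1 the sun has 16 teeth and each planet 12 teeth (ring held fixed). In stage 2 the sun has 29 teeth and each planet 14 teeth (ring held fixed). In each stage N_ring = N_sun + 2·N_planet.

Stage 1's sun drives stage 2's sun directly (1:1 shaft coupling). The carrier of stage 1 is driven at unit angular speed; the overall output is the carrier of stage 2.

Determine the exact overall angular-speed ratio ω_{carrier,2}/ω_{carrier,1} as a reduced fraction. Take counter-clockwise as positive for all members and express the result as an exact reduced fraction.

203/172

Stage 1: N_ring = 16 + 2·12 = 40
Stage 1: 16(ω_s−ω_c) = −40(ω_r−ω_c),  ω_r=0, ω_c=1
Stage 1: ω_s = 1 − (40/16)(0−1) = 7/2
  ⇒ ω_s¹/ω_c¹ = 7/2
Stage 2: N_ring = 29 + 2·14 = 57
Stage 2: 29(ω_s−ω_c) = −57(ω_r−ω_c),  ω_r=0, ω_s=1
Stage 2: 29(1−ω_c) = −57(0−ω_c)  ⇒  86ω_c = 29  ⇒  ω_c = 29/86
  ⇒ ω_c²/ω_s² = 29/86
Coupling ω_s² = ω_s¹ ⇒ overall = 7/2 × 29/86 = 203/172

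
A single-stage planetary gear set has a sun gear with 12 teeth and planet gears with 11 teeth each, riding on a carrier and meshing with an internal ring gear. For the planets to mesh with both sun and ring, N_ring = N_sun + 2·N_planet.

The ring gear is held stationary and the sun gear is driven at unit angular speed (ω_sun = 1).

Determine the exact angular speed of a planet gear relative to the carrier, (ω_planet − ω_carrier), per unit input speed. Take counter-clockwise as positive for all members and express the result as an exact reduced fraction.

N_ring = 12 + 2·11 = 34
12(ω_s−ω_c) = −34(ω_r−ω_c),  ω_r=0, ω_s=1
12(1−ω_c) = −34(0−ω_c)  ⇒  46ω_c = 12  ⇒  ω_c = 6/23
sun–planet: 12·(1−6/23) = −11·(ω_p−ω_c)  ⇒  ω_p−ω_c = −(12/11)·(17/23) = -204/253

-204/253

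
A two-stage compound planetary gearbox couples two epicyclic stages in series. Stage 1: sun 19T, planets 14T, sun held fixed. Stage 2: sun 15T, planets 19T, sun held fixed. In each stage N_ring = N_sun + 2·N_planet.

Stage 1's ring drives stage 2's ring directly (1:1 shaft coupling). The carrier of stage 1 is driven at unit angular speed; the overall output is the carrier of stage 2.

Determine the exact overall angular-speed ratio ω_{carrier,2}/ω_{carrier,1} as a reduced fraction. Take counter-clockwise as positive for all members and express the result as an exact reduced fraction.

Stage 1: N_ring = 19 + 2·14 = 47
Stage 1: 19(ω_s−ω_c) = −47(ω_r−ω_c),  ω_s=0, ω_c=1
Stage 1: ω_r = 1 − (19/47)(0−1) = 66/47
  ⇒ ω_r¹/ω_c¹ = 66/47
Stage 2: N_ring = 15 + 2·19 = 53
Stage 2: 15(ω_s−ω_c) = −53(ω_r−ω_c),  ω_s=0, ω_r=1
Stage 2: 15(0−ω_c) = −53(1−ω_c)  ⇒  68ω_c = 53  ⇒  ω_c = 53/68
  ⇒ ω_c²/ω_r² = 53/68
Coupling ω_r² = ω_r¹ ⇒ overall = 66/47 × 53/68 = 1749/1598

1749/1598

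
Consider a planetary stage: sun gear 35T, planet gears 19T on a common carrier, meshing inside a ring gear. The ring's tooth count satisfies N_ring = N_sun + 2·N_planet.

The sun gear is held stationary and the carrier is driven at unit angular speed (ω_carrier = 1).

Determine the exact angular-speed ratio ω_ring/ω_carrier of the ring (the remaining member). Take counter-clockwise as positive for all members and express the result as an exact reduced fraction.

108/73

N_ring = 35 + 2·19 = 73
35(ω_s−ω_c) = −73(ω_r−ω_c),  ω_s=0, ω_c=1
ω_r = 1 − (35/73)(0−1) = 108/73
ω_r/ω_c = 108/73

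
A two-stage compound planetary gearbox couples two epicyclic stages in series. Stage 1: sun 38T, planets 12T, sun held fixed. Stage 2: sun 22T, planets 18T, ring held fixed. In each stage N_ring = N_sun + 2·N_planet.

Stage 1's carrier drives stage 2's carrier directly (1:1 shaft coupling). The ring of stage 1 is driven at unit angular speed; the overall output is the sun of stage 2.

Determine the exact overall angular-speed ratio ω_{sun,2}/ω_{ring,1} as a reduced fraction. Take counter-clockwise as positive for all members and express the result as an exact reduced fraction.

Stage 1: N_ring = 38 + 2·12 = 62
Stage 1: 38(ω_s−ω_c) = −62(ω_r−ω_c),  ω_s=0, ω_r=1
Stage 1: 38(0−ω_c) = −62(1−ω_c)  ⇒  100ω_c = 62  ⇒  ω_c = 31/50
  ⇒ ω_c¹/ω_r¹ = 31/50
Stage 2: N_ring = 22 + 2·18 = 58
Stage 2: 22(ω_s−ω_c) = −58(ω_r−ω_c),  ω_r=0, ω_c=1
Stage 2: ω_s = 1 − (58/22)(0−1) = 40/11
  ⇒ ω_s²/ω_c² = 40/11
Coupling ω_c² = ω_c¹ ⇒ overall = 31/50 × 40/11 = 124/55

124/55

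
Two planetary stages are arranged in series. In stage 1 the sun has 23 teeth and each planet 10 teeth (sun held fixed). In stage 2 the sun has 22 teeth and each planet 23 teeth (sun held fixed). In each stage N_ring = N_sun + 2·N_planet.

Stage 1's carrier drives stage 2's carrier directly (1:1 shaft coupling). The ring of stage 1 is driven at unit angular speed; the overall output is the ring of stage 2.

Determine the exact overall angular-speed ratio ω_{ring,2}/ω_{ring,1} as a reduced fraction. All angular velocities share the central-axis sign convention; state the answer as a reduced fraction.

Stage 1: N_ring = 23 + 2·10 = 43
Stage 1: 23(ω_s−ω_c) = −43(ω_r−ω_c),  ω_s=0, ω_r=1
Stage 1: 23(0−ω_c) = −43(1−ω_c)  ⇒  66ω_c = 43  ⇒  ω_c = 43/66
  ⇒ ω_c¹/ω_r¹ = 43/66
Stage 2: N_ring = 22 + 2·23 = 68
Stage 2: 22(ω_s−ω_c) = −68(ω_r−ω_c),  ω_s=0, ω_c=1
Stage 2: ω_r = 1 − (22/68)(0−1) = 45/34
  ⇒ ω_r²/ω_c² = 45/34
Coupling ω_c² = ω_c¹ ⇒ overall = 43/66 × 45/34 = 645/748

645/748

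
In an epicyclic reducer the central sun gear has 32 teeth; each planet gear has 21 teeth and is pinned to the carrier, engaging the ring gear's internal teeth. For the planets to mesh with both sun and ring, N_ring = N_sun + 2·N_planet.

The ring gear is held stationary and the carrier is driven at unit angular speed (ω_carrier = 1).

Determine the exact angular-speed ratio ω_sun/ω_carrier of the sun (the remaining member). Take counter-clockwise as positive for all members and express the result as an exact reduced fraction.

N_ring = 32 + 2·21 = 74
32(ω_s−ω_c) = −74(ω_r−ω_c),  ω_r=0, ω_c=1
ω_s = 1 − (74/32)(0−1) = 53/16
ω_s/ω_c = 53/16

53/16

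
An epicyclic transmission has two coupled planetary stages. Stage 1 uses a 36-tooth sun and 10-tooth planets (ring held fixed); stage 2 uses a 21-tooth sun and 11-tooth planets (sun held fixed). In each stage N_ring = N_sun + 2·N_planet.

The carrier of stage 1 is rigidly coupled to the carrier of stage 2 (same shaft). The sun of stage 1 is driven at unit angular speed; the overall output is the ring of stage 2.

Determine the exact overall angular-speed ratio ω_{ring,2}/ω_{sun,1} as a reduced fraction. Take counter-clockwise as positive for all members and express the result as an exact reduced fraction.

576/989

Stage 1: N_ring = 36 + 2·10 = 56
Stage 1: 36(ω_s−ω_c) = −56(ω_r−ω_c),  ω_r=0, ω_s=1
Stage 1: 36(1−ω_c) = −56(0−ω_c)  ⇒  92ω_c = 36  ⇒  ω_c = 9/23
  ⇒ ω_c¹/ω_s¹ = 9/23
Stage 2: N_ring = 21 + 2·11 = 43
Stage 2: 21(ω_s−ω_c) = −43(ω_r−ω_c),  ω_s=0, ω_c=1
Stage 2: ω_r = 1 − (21/43)(0−1) = 64/43
  ⇒ ω_r²/ω_c² = 64/43
Coupling ω_c² = ω_c¹ ⇒ overall = 9/23 × 64/43 = 576/989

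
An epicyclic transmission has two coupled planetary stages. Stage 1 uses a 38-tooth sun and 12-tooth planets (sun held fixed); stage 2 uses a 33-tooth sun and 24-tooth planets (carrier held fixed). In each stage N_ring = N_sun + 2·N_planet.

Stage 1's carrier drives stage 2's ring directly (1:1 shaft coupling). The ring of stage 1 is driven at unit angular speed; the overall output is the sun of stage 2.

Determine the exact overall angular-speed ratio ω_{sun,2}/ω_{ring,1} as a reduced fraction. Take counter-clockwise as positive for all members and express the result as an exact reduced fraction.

-837/550

Stage 1: N_ring = 38 + 2·12 = 62
Stage 1: 38(ω_s−ω_c) = −62(ω_r−ω_c),  ω_s=0, ω_r=1
Stage 1: 38(0−ω_c) = −62(1−ω_c)  ⇒  100ω_c = 62  ⇒  ω_c = 31/50
  ⇒ ω_c¹/ω_r¹ = 31/50
Stage 2: N_ring = 33 + 2·24 = 81
Stage 2: 33(ω_s−ω_c) = −81(ω_r−ω_c),  ω_c=0, ω_r=1
Stage 2: ω_s = 0 − (81/33)(1−0) = -27/11
  ⇒ ω_s²/ω_r² = -27/11
Coupling ω_r² = ω_c¹ ⇒ overall = 31/50 × -27/11 = -837/550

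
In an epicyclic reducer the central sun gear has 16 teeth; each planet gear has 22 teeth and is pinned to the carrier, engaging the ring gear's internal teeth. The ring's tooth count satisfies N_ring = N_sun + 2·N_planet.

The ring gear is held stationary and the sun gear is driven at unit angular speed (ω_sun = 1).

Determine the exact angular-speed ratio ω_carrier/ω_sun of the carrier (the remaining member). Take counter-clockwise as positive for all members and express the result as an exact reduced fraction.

4/19

N_ring = 16 + 2·22 = 60
16(ω_s−ω_c) = −60(ω_r−ω_c),  ω_r=0, ω_s=1
16(1−ω_c) = −60(0−ω_c)  ⇒  76ω_c = 16  ⇒  ω_c = 4/19
ω_c/ω_s = 4/19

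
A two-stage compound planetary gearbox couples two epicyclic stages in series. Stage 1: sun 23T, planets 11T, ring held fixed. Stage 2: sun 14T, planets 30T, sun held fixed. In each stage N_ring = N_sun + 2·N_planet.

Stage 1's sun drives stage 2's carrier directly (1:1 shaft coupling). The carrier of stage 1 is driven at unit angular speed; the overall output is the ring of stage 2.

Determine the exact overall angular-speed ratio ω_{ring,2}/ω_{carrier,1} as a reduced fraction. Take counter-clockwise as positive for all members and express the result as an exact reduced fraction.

Stage 1: N_ring = 23 + 2·11 = 45
Stage 1: 23(ω_s−ω_c) = −45(ω_r−ω_c),  ω_r=0, ω_c=1
Stage 1: ω_s = 1 − (45/23)(0−1) = 68/23
  ⇒ ω_s¹/ω_c¹ = 68/23
Stage 2: N_ring = 14 + 2·30 = 74
Stage 2: 14(ω_s−ω_c) = −74(ω_r−ω_c),  ω_s=0, ω_c=1
Stage 2: ω_r = 1 − (14/74)(0−1) = 44/37
  ⇒ ω_r²/ω_c² = 44/37
Coupling ω_c² = ω_s¹ ⇒ overall = 68/23 × 44/37 = 2992/851

2992/851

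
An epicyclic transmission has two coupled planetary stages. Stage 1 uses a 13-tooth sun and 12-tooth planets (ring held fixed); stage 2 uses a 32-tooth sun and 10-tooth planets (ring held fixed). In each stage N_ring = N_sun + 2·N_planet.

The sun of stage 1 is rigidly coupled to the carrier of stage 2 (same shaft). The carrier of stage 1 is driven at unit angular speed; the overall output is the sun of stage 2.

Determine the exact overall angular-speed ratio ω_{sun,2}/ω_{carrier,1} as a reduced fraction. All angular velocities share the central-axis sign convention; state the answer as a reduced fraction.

Stage 1: N_ring = 13 + 2·12 = 37
Stage 1: 13(ω_s−ω_c) = −37(ω_r−ω_c),  ω_r=0, ω_c=1
Stage 1: ω_s = 1 − (37/13)(0−1) = 50/13
  ⇒ ω_s¹/ω_c¹ = 50/13
Stage 2: N_ring = 32 + 2·10 = 52
Stage 2: 32(ω_s−ω_c) = −52(ω_r−ω_c),  ω_r=0, ω_c=1
Stage 2: ω_s = 1 − (52/32)(0−1) = 21/8
  ⇒ ω_s²/ω_c² = 21/8
Coupling ω_c² = ω_s¹ ⇒ overall = 50/13 × 21/8 = 525/52

525/52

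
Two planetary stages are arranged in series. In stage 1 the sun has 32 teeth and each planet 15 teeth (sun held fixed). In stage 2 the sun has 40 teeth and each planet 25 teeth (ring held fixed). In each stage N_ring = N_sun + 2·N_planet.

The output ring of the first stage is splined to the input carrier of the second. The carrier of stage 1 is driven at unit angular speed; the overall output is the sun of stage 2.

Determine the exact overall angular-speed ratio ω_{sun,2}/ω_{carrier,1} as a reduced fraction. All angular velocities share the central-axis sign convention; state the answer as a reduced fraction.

Stage 1: N_ring = 32 + 2·15 = 62
Stage 1: 32(ω_s−ω_c) = −62(ω_r−ω_c),  ω_s=0, ω_c=1
Stage 1: ω_r = 1 − (32/62)(0−1) = 47/31
  ⇒ ω_r¹/ω_c¹ = 47/31
Stage 2: N_ring = 40 + 2·25 = 90
Stage 2: 40(ω_s−ω_c) = −90(ω_r−ω_c),  ω_r=0, ω_c=1
Stage 2: ω_s = 1 − (90/40)(0−1) = 13/4
  ⇒ ω_s²/ω_c² = 13/4
Coupling ω_c² = ω_r¹ ⇒ overall = 47/31 × 13/4 = 611/124

611/124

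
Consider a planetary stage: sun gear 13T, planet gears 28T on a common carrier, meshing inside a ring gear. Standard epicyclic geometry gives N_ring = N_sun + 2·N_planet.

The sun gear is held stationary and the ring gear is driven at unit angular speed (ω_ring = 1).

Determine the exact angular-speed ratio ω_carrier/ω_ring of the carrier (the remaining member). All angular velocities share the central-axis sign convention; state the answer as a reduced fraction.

69/82

N_ring = 13 + 2·28 = 69
13(ω_s−ω_c) = −69(ω_r−ω_c),  ω_s=0, ω_r=1
13(0−ω_c) = −69(1−ω_c)  ⇒  82ω_c = 69  ⇒  ω_c = 69/82
ω_c/ω_r = 69/82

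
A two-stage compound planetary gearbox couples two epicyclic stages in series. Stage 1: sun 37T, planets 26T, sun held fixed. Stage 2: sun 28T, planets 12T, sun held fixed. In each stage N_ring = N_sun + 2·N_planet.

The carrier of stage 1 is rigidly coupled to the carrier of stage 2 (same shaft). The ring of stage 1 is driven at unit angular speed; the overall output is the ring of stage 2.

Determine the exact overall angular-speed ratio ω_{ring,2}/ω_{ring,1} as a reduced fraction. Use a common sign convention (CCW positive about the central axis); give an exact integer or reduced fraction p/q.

Stage 1: N_ring = 37 + 2·26 = 89
Stage 1: 37(ω_s−ω_c) = −89(ω_r−ω_c),  ω_s=0, ω_r=1
Stage 1: 37(0−ω_c) = −89(1−ω_c)  ⇒  126ω_c = 89  ⇒  ω_c = 89/126
  ⇒ ω_c¹/ω_r¹ = 89/126
Stage 2: N_ring = 28 + 2·12 = 52
Stage 2: 28(ω_s−ω_c) = −52(ω_r−ω_c),  ω_s=0, ω_c=1
Stage 2: ω_r = 1 − (28/52)(0−1) = 20/13
  ⇒ ω_r²/ω_c² = 20/13
Coupling ω_c² = ω_c¹ ⇒ overall = 89/126 × 20/13 = 890/819

890/819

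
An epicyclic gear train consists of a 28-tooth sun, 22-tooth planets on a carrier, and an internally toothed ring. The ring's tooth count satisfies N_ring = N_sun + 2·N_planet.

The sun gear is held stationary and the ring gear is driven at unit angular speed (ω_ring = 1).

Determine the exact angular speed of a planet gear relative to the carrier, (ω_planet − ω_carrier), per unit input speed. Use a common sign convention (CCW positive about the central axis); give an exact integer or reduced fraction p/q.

N_ring = 28 + 2·22 = 72
28(ω_s−ω_c) = −72(ω_r−ω_c),  ω_s=0, ω_r=1
28(0−ω_c) = −72(1−ω_c)  ⇒  100ω_c = 72  ⇒  ω_c = 18/25
sun–planet: 28·(0−18/25) = −22·(ω_p−ω_c)  ⇒  ω_p−ω_c = −(28/22)·(-18/25) = 252/275

252/275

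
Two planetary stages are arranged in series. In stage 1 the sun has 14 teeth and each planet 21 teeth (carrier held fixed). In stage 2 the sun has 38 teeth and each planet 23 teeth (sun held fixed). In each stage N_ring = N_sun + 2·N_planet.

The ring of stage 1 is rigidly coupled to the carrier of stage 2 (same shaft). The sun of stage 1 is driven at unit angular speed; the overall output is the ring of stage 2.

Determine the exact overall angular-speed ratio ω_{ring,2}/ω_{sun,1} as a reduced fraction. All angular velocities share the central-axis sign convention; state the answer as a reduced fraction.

-61/168

Stage 1: N_ring = 14 + 2·21 = 56
Stage 1: 14(ω_s−ω_c) = −56(ω_r−ω_c),  ω_c=0, ω_s=1
Stage 1: ω_r = 0 − (14/56)(1−0) = -1/4
  ⇒ ω_r¹/ω_s¹ = -1/4
Stage 2: N_ring = 38 + 2·23 = 84
Stage 2: 38(ω_s−ω_c) = −84(ω_r−ω_c),  ω_s=0, ω_c=1
Stage 2: ω_r = 1 − (38/84)(0−1) = 61/42
  ⇒ ω_r²/ω_c² = 61/42
Coupling ω_c² = ω_r¹ ⇒ overall = -1/4 × 61/42 = -61/168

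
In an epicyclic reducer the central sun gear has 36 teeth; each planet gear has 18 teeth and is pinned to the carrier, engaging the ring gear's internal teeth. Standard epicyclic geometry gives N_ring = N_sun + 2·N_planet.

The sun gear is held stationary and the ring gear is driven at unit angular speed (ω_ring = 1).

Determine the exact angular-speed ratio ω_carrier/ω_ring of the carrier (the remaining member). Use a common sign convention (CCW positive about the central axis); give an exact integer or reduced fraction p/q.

2/3

N_ring = 36 + 2·18 = 72
36(ω_s−ω_c) = −72(ω_r−ω_c),  ω_s=0, ω_r=1
36(0−ω_c) = −72(1−ω_c)  ⇒  108ω_c = 72  ⇒  ω_c = 2/3
ω_c/ω_r = 2/3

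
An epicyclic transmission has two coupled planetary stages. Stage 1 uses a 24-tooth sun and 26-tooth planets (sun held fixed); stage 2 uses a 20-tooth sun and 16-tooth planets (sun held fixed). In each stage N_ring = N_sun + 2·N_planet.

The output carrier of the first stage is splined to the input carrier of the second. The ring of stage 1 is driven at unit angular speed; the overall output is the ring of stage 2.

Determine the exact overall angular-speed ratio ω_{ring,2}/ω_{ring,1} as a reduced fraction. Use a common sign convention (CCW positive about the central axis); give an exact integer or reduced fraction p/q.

342/325

Stage 1: N_ring = 24 + 2·26 = 76
Stage 1: 24(ω_s−ω_c) = −76(ω_r−ω_c),  ω_s=0, ω_r=1
Stage 1: 24(0−ω_c) = −76(1−ω_c)  ⇒  100ω_c = 76  ⇒  ω_c = 19/25
  ⇒ ω_c¹/ω_r¹ = 19/25
Stage 2: N_ring = 20 + 2·16 = 52
Stage 2: 20(ω_s−ω_c) = −52(ω_r−ω_c),  ω_s=0, ω_c=1
Stage 2: ω_r = 1 − (20/52)(0−1) = 18/13
  ⇒ ω_r²/ω_c² = 18/13
Coupling ω_c² = ω_c¹ ⇒ overall = 19/25 × 18/13 = 342/325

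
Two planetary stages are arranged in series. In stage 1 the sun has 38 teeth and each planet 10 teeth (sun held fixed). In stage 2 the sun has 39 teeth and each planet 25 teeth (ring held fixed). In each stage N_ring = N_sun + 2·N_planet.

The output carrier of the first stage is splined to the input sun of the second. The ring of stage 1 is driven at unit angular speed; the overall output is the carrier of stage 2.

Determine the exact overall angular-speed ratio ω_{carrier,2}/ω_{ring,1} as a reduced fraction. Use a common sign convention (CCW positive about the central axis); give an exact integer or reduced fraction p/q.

377/2048

Stage 1: N_ring = 38 + 2·10 = 58
Stage 1: 38(ω_s−ω_c) = −58(ω_r−ω_c),  ω_s=0, ω_r=1
Stage 1: 38(0−ω_c) = −58(1−ω_c)  ⇒  96ω_c = 58  ⇒  ω_c = 29/48
  ⇒ ω_c¹/ω_r¹ = 29/48
Stage 2: N_ring = 39 + 2·25 = 89
Stage 2: 39(ω_s−ω_c) = −89(ω_r−ω_c),  ω_r=0, ω_s=1
Stage 2: 39(1−ω_c) = −89(0−ω_c)  ⇒  128ω_c = 39  ⇒  ω_c = 39/128
  ⇒ ω_c²/ω_s² = 39/128
Coupling ω_s² = ω_c¹ ⇒ overall = 29/48 × 39/128 = 377/2048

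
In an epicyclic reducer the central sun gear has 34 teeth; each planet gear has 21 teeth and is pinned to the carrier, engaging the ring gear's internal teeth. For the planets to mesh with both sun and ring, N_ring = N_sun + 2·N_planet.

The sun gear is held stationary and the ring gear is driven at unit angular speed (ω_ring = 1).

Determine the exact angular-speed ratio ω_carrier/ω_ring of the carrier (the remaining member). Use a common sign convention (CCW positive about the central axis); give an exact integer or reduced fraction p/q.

38/55

N_ring = 34 + 2·21 = 76
34(ω_s−ω_c) = −76(ω_r−ω_c),  ω_s=0, ω_r=1
34(0−ω_c) = −76(1−ω_c)  ⇒  110ω_c = 76  ⇒  ω_c = 38/55
ω_c/ω_r = 38/55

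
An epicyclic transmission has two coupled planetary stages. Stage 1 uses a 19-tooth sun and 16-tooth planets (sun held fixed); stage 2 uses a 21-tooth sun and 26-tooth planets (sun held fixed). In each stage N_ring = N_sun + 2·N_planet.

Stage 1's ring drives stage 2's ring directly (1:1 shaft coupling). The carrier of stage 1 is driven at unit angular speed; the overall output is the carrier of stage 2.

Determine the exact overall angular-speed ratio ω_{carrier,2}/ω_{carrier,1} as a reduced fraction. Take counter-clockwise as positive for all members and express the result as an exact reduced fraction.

Stage 1: N_ring = 19 + 2·16 = 51
Stage 1: 19(ω_s−ω_c) = −51(ω_r−ω_c),  ω_s=0, ω_c=1
Stage 1: ω_r = 1 − (19/51)(0−1) = 70/51
  ⇒ ω_r¹/ω_c¹ = 70/51
Stage 2: N_ring = 21 + 2·26 = 73
Stage 2: 21(ω_s−ω_c) = −73(ω_r−ω_c),  ω_s=0, ω_r=1
Stage 2: 21(0−ω_c) = −73(1−ω_c)  ⇒  94ω_c = 73  ⇒  ω_c = 73/94
  ⇒ ω_c²/ω_r² = 73/94
Coupling ω_r² = ω_r¹ ⇒ overall = 70/51 × 73/94 = 2555/2397

2555/2397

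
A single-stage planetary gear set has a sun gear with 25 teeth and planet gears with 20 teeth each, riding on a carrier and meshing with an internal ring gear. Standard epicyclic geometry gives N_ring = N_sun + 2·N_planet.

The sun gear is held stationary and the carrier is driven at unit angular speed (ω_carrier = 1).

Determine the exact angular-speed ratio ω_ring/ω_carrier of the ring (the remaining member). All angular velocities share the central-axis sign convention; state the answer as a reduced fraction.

18/13

N_ring = 25 + 2·20 = 65
25(ω_s−ω_c) = −65(ω_r−ω_c),  ω_s=0, ω_c=1
ω_r = 1 − (25/65)(0−1) = 18/13
ω_r/ω_c = 18/13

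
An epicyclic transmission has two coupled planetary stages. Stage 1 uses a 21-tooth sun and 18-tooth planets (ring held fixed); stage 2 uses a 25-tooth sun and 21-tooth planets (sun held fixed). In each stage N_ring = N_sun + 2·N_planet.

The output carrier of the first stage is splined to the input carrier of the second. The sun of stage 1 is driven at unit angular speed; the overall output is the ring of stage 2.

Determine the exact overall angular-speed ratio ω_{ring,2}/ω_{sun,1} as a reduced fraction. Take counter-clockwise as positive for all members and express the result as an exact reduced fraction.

Stage 1: N_ring = 21 + 2·18 = 57
Stage 1: 21(ω_s−ω_c) = −57(ω_r−ω_c),  ω_r=0, ω_s=1
Stage 1: 21(1−ω_c) = −57(0−ω_c)  ⇒  78ω_c = 21  ⇒  ω_c = 7/26
  ⇒ ω_c¹/ω_s¹ = 7/26
Stage 2: N_ring = 25 + 2·21 = 67
Stage 2: 25(ω_s−ω_c) = −67(ω_r−ω_c),  ω_s=0, ω_c=1
Stage 2: ω_r = 1 − (25/67)(0−1) = 92/67
  ⇒ ω_r²/ω_c² = 92/67
Coupling ω_c² = ω_c¹ ⇒ overall = 7/26 × 92/67 = 322/871

322/871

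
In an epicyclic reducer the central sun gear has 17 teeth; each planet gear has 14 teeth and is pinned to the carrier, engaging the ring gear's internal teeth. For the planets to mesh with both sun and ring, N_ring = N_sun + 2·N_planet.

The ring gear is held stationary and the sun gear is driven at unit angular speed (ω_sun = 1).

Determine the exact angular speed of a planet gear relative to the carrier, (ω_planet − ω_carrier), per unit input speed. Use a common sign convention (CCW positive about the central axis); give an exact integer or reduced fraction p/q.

-765/868

N_ring = 17 + 2·14 = 45
17(ω_s−ω_c) = −45(ω_r−ω_c),  ω_r=0, ω_s=1
17(1−ω_c) = −45(0−ω_c)  ⇒  62ω_c = 17  ⇒  ω_c = 17/62
sun–planet: 17·(1−17/62) = −14·(ω_p−ω_c)  ⇒  ω_p−ω_c = −(17/14)·(45/62) = -765/868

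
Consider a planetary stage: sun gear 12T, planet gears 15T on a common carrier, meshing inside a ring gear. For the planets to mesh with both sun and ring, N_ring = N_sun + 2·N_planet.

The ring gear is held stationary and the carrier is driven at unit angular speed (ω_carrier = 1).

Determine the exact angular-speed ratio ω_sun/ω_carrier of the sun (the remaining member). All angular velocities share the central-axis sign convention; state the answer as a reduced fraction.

N_ring = 12 + 2·15 = 42
12(ω_s−ω_c) = −42(ω_r−ω_c),  ω_r=0, ω_c=1
ω_s = 1 − (42/12)(0−1) = 9/2
ω_s/ω_c = 9/2

9/2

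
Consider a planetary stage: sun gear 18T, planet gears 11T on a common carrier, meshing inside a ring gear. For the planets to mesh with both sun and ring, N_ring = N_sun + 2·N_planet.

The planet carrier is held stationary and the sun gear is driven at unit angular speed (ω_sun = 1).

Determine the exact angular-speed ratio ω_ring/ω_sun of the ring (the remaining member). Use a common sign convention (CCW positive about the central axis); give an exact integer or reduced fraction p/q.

-9/20

N_ring = 18 + 2·11 = 40
18(ω_s−ω_c) = −40(ω_r−ω_c),  ω_c=0, ω_s=1
ω_r = 0 − (18/40)(1−0) = -9/20
ω_r/ω_s = -9/20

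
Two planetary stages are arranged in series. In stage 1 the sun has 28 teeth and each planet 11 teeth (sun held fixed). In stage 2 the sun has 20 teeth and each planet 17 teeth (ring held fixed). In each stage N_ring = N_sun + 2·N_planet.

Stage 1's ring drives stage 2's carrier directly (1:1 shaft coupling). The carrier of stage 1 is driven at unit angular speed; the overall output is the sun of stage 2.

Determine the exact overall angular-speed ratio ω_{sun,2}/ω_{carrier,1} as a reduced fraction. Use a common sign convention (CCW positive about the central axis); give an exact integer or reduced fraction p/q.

Stage 1: N_ring = 28 + 2·11 = 50
Stage 1: 28(ω_s−ω_c) = −50(ω_r−ω_c),  ω_s=0, ω_c=1
Stage 1: ω_r = 1 − (28/50)(0−1) = 39/25
  ⇒ ω_r¹/ω_c¹ = 39/25
Stage 2: N_ring = 20 + 2·17 = 54
Stage 2: 20(ω_s−ω_c) = −54(ω_r−ω_c),  ω_r=0, ω_c=1
Stage 2: ω_s = 1 − (54/20)(0−1) = 37/10
  ⇒ ω_s²/ω_c² = 37/10
Coupling ω_c² = ω_r¹ ⇒ overall = 39/25 × 37/10 = 1443/250

1443/250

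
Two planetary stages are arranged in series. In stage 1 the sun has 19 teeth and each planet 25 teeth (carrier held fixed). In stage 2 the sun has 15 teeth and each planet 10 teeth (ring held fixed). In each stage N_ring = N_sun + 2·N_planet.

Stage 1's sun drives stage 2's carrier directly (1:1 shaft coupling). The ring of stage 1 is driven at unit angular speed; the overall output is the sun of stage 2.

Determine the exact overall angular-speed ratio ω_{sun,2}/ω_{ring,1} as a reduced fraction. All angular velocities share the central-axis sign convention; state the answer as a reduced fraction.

-230/19

Stage 1: N_ring = 19 + 2·25 = 69
Stage 1: 19(ω_s−ω_c) = −69(ω_r−ω_c),  ω_c=0, ω_r=1
Stage 1: ω_s = 0 − (69/19)(1−0) = -69/19
  ⇒ ω_s¹/ω_r¹ = -69/19
Stage 2: N_ring = 15 + 2·10 = 35
Stage 2: 15(ω_s−ω_c) = −35(ω_r−ω_c),  ω_r=0, ω_c=1
Stage 2: ω_s = 1 − (35/15)(0−1) = 10/3
  ⇒ ω_s²/ω_c² = 10/3
Coupling ω_c² = ω_s¹ ⇒ overall = -69/19 × 10/3 = -230/19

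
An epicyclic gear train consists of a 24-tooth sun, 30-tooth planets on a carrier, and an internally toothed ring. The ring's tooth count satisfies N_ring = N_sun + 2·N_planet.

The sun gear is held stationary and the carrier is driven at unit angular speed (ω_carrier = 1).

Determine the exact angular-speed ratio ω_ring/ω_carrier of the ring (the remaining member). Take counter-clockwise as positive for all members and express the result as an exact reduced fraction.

N_ring = 24 + 2·30 = 84
24(ω_s−ω_c) = −84(ω_r−ω_c),  ω_s=0, ω_c=1
ω_r = 1 − (24/84)(0−1) = 9/7
ω_r/ω_c = 9/7

9/7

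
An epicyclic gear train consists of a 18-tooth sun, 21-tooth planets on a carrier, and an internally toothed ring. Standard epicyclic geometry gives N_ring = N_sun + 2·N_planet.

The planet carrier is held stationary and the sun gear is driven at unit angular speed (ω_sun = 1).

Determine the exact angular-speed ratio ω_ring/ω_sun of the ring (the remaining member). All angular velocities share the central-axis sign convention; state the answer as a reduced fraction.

-3/10

N_ring = 18 + 2·21 = 60
18(ω_s−ω_c) = −60(ω_r−ω_c),  ω_c=0, ω_s=1
ω_r = 0 − (18/60)(1−0) = -3/10
ω_r/ω_s = -3/10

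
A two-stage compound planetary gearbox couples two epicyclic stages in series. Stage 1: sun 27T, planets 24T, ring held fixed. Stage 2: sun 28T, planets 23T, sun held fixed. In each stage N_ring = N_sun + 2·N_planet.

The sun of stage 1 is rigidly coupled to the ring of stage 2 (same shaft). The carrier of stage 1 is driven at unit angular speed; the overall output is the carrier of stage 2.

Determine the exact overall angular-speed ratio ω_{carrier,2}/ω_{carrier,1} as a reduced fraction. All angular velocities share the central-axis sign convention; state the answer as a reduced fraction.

74/27

Stage 1: N_ring = 27 + 2·24 = 75
Stage 1: 27(ω_s−ω_c) = −75(ω_r−ω_c),  ω_r=0, ω_c=1
Stage 1: ω_s = 1 − (75/27)(0−1) = 34/9
  ⇒ ω_s¹/ω_c¹ = 34/9
Stage 2: N_ring = 28 + 2·23 = 74
Stage 2: 28(ω_s−ω_c) = −74(ω_r−ω_c),  ω_s=0, ω_r=1
Stage 2: 28(0−ω_c) = −74(1−ω_c)  ⇒  102ω_c = 74  ⇒  ω_c = 37/51
  ⇒ ω_c²/ω_r² = 37/51
Coupling ω_r² = ω_s¹ ⇒ overall = 34/9 × 37/51 = 74/27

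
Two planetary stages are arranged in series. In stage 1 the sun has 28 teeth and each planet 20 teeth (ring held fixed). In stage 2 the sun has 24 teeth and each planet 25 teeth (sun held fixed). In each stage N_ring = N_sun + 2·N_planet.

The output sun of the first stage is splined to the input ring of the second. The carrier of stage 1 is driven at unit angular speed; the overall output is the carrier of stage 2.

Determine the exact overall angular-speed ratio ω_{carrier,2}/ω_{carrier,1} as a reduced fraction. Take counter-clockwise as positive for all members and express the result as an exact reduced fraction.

888/343

Stage 1: N_ring = 28 + 2·20 = 68
Stage 1: 28(ω_s−ω_c) = −68(ω_r−ω_c),  ω_r=0, ω_c=1
Stage 1: ω_s = 1 − (68/28)(0−1) = 24/7
  ⇒ ω_s¹/ω_c¹ = 24/7
Stage 2: N_ring = 24 + 2·25 = 74
Stage 2: 24(ω_s−ω_c) = −74(ω_r−ω_c),  ω_s=0, ω_r=1
Stage 2: 24(0−ω_c) = −74(1−ω_c)  ⇒  98ω_c = 74  ⇒  ω_c = 37/49
  ⇒ ω_c²/ω_r² = 37/49
Coupling ω_r² = ω_s¹ ⇒ overall = 24/7 × 37/49 = 888/343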